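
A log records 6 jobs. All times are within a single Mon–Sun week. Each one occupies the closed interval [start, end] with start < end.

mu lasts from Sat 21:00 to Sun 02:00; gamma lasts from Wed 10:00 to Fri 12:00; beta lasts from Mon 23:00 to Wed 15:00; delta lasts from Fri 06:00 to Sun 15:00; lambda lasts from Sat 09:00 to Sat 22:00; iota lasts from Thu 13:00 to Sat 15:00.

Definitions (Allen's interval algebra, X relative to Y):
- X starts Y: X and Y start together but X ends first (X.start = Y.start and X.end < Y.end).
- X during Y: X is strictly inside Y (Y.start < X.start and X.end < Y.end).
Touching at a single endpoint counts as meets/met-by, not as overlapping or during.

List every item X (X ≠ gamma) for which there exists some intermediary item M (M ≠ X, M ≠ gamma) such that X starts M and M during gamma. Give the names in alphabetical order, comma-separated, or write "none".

none

Target gamma = [Wed 10:00, Fri 12:00].
Intermediaries M with M during gamma: none.
Union: none.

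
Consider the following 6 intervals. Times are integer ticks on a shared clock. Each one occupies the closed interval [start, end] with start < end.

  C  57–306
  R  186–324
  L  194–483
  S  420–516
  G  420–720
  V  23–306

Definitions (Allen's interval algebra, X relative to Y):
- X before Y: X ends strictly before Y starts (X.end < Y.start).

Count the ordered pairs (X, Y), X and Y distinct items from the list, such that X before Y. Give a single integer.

6

Checking all 30 ordered pairs for relation 'before'; matching pairs in alphabetical order:
(C, G): C before G ✓
(C, S): C before S ✓
(R, G): R before G ✓
(R, S): R before S ✓
(V, G): V before G ✓
(V, S): V before S ✓
Count: 6.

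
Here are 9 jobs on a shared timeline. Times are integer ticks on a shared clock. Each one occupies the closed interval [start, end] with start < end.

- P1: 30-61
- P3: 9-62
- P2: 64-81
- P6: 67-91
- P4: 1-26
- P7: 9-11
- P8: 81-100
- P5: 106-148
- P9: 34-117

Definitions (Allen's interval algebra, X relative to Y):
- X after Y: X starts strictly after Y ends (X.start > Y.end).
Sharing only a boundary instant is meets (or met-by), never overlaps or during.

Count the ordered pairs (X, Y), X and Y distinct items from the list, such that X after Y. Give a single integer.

Checking all 72 ordered pairs for relation 'after'; matching pairs in alphabetical order:
(P1, P4): P1 after P4 ✓
(P1, P7): P1 after P7 ✓
(P2, P1): P2 after P1 ✓
(P2, P3): P2 after P3 ✓
(P2, P4): P2 after P4 ✓
(P2, P7): P2 after P7 ✓
(P5, P1): P5 after P1 ✓
(P5, P2): P5 after P2 ✓
(P5, P3): P5 after P3 ✓
(P5, P4): P5 after P4 ✓
(P5, P6): P5 after P6 ✓
(P5, P7): P5 after P7 ✓
(P5, P8): P5 after P8 ✓
(P6, P1): P6 after P1 ✓
(P6, P3): P6 after P3 ✓
(P6, P4): P6 after P4 ✓
(P6, P7): P6 after P7 ✓
(P8, P1): P8 after P1 ✓
(P8, P3): P8 after P3 ✓
(P8, P4): P8 after P4 ✓
(P8, P7): P8 after P7 ✓
(P9, P4): P9 after P4 ✓
(P9, P7): P9 after P7 ✓
Count: 23.

23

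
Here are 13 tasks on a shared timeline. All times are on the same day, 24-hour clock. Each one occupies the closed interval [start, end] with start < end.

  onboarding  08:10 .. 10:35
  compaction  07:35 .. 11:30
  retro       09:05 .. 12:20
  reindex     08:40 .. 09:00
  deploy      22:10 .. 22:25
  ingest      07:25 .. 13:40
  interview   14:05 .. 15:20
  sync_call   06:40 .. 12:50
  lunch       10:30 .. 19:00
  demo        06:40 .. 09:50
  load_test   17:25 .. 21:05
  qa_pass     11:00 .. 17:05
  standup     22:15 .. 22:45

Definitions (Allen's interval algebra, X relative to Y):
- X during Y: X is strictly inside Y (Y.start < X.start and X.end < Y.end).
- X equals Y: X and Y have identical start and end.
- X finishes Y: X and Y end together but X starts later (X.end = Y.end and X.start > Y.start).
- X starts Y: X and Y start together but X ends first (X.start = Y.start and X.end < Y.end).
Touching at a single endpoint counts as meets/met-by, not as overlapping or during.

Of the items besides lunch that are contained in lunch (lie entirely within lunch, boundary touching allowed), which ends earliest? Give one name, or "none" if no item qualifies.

interview

Target lunch = [10:30, 19:00].
compaction [07:35, 11:30] → overlaps → excluded.
demo [06:40, 09:50] → before → excluded.
deploy [22:10, 22:25] → after → excluded.
ingest [07:25, 13:40] → overlaps → excluded.
interview [14:05, 15:20] → during → candidate.
load_test [17:25, 21:05] → overlapped-by → excluded.
onboarding [08:10, 10:35] → overlaps → excluded.
qa_pass [11:00, 17:05] → during → candidate.
reindex [08:40, 09:00] → before → excluded.
retro [09:05, 12:20] → overlaps → excluded.
standup [22:15, 22:45] → after → excluded.
sync_call [06:40, 12:50] → overlaps → excluded.
Among candidates, earliest end is 15:20 → interview.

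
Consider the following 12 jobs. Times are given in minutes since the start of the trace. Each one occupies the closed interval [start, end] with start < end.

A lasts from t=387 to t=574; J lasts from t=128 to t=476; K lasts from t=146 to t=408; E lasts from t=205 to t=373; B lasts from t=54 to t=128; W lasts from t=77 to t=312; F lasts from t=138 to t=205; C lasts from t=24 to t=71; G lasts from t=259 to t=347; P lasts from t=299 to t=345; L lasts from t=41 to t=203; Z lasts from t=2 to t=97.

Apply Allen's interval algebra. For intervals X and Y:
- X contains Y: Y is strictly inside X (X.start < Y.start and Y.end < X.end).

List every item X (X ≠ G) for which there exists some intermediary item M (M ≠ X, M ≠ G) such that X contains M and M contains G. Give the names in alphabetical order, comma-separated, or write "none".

J, K

Target G = [t=259, t=347].
Intermediaries M with M contains G: E, J, K.
Via E — items with X contains E: J, K.
Via J — items with X contains J: none.
Via K — items with X contains K: J.
Union: J, K.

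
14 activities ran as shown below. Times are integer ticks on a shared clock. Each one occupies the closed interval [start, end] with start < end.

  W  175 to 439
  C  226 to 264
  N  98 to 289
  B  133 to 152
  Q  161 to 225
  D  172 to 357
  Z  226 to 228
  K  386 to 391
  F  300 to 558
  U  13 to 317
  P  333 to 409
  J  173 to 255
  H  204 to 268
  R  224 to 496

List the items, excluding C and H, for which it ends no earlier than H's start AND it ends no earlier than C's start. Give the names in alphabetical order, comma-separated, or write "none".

D, F, J, K, N, P, R, U, W, Z

Conditions: its end is no earlier than H's start (X.end >= 204) AND its end is no earlier than C's start (X.end >= 226).
B: end 152 >= 204? ✗; end 152 >= 226? ✗ → no.
D: end 357 >= 204? ✓; end 357 >= 226? ✓ → yes.
F: end 558 >= 204? ✓; end 558 >= 226? ✓ → yes.
J: end 255 >= 204? ✓; end 255 >= 226? ✓ → yes.
K: end 391 >= 204? ✓; end 391 >= 226? ✓ → yes.
N: end 289 >= 204? ✓; end 289 >= 226? ✓ → yes.
P: end 409 >= 204? ✓; end 409 >= 226? ✓ → yes.
Q: end 225 >= 204? ✓; end 225 >= 226? ✗ → no.
R: end 496 >= 204? ✓; end 496 >= 226? ✓ → yes.
U: end 317 >= 204? ✓; end 317 >= 226? ✓ → yes.
W: end 439 >= 204? ✓; end 439 >= 226? ✓ → yes.
Z: end 228 >= 204? ✓; end 228 >= 226? ✓ → yes.
Result: D, F, J, K, N, P, R, U, W, Z.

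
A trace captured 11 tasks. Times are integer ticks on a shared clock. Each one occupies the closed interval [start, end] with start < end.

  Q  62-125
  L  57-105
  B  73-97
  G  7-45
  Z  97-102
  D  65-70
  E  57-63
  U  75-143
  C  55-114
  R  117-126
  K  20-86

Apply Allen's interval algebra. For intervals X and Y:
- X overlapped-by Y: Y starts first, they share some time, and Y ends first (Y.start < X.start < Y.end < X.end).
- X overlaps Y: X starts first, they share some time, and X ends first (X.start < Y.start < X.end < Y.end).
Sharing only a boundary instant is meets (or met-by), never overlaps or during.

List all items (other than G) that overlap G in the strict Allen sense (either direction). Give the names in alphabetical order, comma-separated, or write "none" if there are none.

K

Target G = [7, 45].
B [73, 97] → after → no.
C [55, 114] → after → no.
D [65, 70] → after → no.
E [57, 63] → after → no.
K [20, 86] → overlapped-by → yes.
L [57, 105] → after → no.
Q [62, 125] → after → no.
R [117, 126] → after → no.
U [75, 143] → after → no.
Z [97, 102] → after → no.
Result: K.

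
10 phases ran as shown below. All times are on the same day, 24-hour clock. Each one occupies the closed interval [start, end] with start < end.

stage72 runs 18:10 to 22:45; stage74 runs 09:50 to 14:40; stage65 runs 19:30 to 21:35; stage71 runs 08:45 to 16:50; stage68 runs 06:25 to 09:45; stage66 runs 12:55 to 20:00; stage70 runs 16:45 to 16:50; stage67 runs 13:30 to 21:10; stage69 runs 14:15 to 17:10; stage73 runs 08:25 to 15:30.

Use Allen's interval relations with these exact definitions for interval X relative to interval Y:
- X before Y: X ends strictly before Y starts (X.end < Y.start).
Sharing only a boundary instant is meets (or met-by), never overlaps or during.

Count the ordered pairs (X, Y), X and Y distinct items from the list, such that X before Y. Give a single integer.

Checking all 90 ordered pairs for relation 'before'; matching pairs in alphabetical order:
(stage68, stage65): stage68 before stage65 ✓
(stage68, stage66): stage68 before stage66 ✓
(stage68, stage67): stage68 before stage67 ✓
(stage68, stage69): stage68 before stage69 ✓
(stage68, stage70): stage68 before stage70 ✓
(stage68, stage72): stage68 before stage72 ✓
(stage68, stage74): stage68 before stage74 ✓
(stage69, stage65): stage69 before stage65 ✓
(stage69, stage72): stage69 before stage72 ✓
(stage70, stage65): stage70 before stage65 ✓
(stage70, stage72): stage70 before stage72 ✓
(stage71, stage65): stage71 before stage65 ✓
(stage71, stage72): stage71 before stage72 ✓
(stage73, stage65): stage73 before stage65 ✓
(stage73, stage70): stage73 before stage70 ✓
(stage73, stage72): stage73 before stage72 ✓
(stage74, stage65): stage74 before stage65 ✓
(stage74, stage70): stage74 before stage70 ✓
(stage74, stage72): stage74 before stage72 ✓
Count: 19.

19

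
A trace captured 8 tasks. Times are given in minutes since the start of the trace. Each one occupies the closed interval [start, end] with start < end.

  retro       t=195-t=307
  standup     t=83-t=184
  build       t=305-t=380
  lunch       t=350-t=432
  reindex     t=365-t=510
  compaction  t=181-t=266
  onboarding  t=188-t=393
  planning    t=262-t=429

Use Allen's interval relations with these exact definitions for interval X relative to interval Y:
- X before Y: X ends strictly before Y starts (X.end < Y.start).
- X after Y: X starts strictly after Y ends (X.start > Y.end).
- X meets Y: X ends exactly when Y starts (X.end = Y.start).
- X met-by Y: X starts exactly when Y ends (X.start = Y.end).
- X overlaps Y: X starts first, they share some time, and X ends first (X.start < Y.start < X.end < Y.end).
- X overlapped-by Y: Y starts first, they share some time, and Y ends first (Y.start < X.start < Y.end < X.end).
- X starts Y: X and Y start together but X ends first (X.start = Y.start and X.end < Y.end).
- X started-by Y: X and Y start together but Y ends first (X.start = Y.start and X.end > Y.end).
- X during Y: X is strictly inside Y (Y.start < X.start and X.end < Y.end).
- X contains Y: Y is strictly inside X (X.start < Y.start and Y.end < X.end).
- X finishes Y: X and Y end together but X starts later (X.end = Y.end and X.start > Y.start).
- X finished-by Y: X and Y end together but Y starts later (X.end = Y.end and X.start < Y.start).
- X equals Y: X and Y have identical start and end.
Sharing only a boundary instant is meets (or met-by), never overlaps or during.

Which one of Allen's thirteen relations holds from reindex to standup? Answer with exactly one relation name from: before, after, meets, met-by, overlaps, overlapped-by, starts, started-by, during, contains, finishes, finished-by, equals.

reindex = [t=365, t=510]; standup = [t=83, t=184].
Compare endpoints: reindex.start > standup.start, reindex.start > standup.end, reindex.end > standup.start, reindex.end > standup.end.
That pattern is 'after'.

after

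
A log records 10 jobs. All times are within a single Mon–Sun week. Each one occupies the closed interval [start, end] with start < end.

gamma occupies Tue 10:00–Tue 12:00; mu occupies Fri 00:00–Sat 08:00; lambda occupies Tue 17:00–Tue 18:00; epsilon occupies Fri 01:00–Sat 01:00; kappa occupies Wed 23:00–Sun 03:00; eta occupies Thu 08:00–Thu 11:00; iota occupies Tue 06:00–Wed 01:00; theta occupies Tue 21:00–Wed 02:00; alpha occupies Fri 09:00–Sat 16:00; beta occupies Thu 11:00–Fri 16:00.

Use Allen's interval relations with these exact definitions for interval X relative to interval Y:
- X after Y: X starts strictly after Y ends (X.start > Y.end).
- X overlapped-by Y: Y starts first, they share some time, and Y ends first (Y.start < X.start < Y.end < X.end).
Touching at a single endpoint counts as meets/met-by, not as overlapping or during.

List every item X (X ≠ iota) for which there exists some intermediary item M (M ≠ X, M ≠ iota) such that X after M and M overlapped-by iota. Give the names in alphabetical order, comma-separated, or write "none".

Target iota = [Tue 06:00, Wed 01:00].
Intermediaries M with M overlapped-by iota: theta.
Via theta — items with X after theta: alpha, beta, epsilon, eta, kappa, mu.
Union: alpha, beta, epsilon, eta, kappa, mu.

alpha, beta, epsilon, eta, kappa, mu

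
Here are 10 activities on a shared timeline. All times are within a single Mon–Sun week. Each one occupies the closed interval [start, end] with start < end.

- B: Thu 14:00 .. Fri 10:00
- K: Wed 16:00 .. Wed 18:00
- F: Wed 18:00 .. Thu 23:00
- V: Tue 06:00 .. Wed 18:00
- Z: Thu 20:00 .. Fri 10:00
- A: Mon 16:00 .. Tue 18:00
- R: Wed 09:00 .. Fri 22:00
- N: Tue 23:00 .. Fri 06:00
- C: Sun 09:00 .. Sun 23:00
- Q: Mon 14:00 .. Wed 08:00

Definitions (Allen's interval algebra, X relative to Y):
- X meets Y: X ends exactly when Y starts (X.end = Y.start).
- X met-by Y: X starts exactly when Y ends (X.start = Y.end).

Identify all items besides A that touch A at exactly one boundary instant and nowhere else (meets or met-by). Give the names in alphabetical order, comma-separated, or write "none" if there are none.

Target A = [Mon 16:00, Tue 18:00].
B [Thu 14:00, Fri 10:00] → after → no.
C [Sun 09:00, Sun 23:00] → after → no.
F [Wed 18:00, Thu 23:00] → after → no.
K [Wed 16:00, Wed 18:00] → after → no.
N [Tue 23:00, Fri 06:00] → after → no.
Q [Mon 14:00, Wed 08:00] → contains → no.
R [Wed 09:00, Fri 22:00] → after → no.
V [Tue 06:00, Wed 18:00] → overlapped-by → no.
Z [Thu 20:00, Fri 10:00] → after → no.
Result: none.

none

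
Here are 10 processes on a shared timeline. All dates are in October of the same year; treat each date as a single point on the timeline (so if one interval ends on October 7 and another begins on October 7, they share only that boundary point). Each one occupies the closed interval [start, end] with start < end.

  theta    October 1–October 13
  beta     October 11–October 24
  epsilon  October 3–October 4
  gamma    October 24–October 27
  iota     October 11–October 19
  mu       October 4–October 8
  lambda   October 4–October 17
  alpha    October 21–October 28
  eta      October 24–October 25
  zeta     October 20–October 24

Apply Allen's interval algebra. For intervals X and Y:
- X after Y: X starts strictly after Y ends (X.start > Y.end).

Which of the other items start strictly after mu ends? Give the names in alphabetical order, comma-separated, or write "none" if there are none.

Target mu = [October 4, October 8].
alpha [October 21, October 28] → after → yes.
beta [October 11, October 24] → after → yes.
epsilon [October 3, October 4] → meets → no.
eta [October 24, October 25] → after → yes.
gamma [October 24, October 27] → after → yes.
iota [October 11, October 19] → after → yes.
lambda [October 4, October 17] → started-by → no.
theta [October 1, October 13] → contains → no.
zeta [October 20, October 24] → after → yes.
Result: alpha, beta, eta, gamma, iota, zeta.

alpha, beta, eta, gamma, iota, zeta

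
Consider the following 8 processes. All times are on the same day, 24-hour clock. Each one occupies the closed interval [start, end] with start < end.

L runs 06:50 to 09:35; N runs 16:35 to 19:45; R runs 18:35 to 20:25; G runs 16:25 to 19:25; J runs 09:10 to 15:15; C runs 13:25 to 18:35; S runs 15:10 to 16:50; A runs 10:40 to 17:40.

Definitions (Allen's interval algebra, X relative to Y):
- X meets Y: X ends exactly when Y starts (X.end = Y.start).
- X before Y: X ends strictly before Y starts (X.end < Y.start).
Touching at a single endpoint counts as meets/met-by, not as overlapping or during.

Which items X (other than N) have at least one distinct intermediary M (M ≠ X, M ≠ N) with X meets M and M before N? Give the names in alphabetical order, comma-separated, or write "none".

none

Target N = [16:35, 19:45].
Intermediaries M with M before N: J, L.
Via J — items with X meets J: none.
Via L — items with X meets L: none.
Union: none.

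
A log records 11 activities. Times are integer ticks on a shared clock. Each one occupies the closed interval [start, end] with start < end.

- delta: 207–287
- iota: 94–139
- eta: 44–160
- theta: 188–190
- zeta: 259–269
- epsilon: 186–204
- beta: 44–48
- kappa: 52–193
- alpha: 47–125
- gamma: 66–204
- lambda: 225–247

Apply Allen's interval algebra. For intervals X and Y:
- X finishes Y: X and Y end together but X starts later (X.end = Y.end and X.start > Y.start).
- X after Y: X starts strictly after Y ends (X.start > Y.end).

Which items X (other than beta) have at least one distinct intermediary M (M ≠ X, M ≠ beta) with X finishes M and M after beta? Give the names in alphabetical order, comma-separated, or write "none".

Target beta = [44, 48].
Intermediaries M with M after beta: delta, epsilon, gamma, iota, kappa, lambda, theta, zeta.
Via delta — items with X finishes delta: none.
Via epsilon — items with X finishes epsilon: none.
Via gamma — items with X finishes gamma: epsilon.
Via iota — items with X finishes iota: none.
Via kappa — items with X finishes kappa: none.
Via lambda — items with X finishes lambda: none.
Via theta — items with X finishes theta: none.
Via zeta — items with X finishes zeta: none.
Union: epsilon.

epsilon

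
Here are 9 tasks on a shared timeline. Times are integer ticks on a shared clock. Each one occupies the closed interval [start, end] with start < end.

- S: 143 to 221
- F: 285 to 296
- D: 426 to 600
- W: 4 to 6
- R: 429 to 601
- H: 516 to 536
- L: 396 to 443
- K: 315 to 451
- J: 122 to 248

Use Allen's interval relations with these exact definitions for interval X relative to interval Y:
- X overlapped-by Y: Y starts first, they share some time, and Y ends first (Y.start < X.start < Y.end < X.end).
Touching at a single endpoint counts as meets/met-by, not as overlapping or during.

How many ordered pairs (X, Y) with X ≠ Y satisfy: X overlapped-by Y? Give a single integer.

Checking all 72 ordered pairs for relation 'overlapped-by'; matching pairs in alphabetical order:
(D, K): D overlapped-by K ✓
(D, L): D overlapped-by L ✓
(R, D): R overlapped-by D ✓
(R, K): R overlapped-by K ✓
(R, L): R overlapped-by L ✓
Count: 5.

5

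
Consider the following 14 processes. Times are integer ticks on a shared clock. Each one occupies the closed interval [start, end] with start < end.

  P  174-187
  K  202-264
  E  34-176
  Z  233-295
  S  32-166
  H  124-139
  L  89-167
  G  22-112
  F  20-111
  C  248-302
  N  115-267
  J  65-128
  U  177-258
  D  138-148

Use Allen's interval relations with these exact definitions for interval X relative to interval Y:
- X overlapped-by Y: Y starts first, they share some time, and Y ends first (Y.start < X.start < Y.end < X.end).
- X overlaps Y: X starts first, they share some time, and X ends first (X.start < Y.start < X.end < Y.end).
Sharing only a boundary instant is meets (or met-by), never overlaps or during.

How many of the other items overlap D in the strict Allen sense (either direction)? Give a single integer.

Target D = [138, 148].
C [248, 302] → after → no.
E [34, 176] → contains → no.
F [20, 111] → before → no.
G [22, 112] → before → no.
H [124, 139] → overlaps → counts.
J [65, 128] → before → no.
K [202, 264] → after → no.
L [89, 167] → contains → no.
N [115, 267] → contains → no.
P [174, 187] → after → no.
S [32, 166] → contains → no.
U [177, 258] → after → no.
Z [233, 295] → after → no.
Total: 1.

1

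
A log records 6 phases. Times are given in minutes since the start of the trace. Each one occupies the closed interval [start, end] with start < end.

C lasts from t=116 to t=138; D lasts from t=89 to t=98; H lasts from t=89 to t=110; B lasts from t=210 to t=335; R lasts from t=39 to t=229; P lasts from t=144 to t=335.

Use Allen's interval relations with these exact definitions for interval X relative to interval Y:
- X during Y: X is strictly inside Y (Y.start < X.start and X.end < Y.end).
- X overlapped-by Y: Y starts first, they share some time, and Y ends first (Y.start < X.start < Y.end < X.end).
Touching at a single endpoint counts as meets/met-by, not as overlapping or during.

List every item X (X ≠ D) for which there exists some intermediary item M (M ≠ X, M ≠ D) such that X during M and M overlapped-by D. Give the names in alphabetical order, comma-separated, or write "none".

none

Target D = [t=89, t=98].
Intermediaries M with M overlapped-by D: none.
Union: none.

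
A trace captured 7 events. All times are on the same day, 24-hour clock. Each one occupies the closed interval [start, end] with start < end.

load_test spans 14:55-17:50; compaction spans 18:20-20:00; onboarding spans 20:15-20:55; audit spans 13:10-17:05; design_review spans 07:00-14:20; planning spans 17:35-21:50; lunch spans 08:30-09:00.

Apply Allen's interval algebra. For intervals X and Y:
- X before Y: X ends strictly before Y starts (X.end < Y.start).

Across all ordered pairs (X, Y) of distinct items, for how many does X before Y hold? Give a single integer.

Checking all 42 ordered pairs for relation 'before'; matching pairs in alphabetical order:
(audit, compaction): audit before compaction ✓
(audit, onboarding): audit before onboarding ✓
(audit, planning): audit before planning ✓
(compaction, onboarding): compaction before onboarding ✓
(design_review, compaction): design_review before compaction ✓
(design_review, load_test): design_review before load_test ✓
(design_review, onboarding): design_review before onboarding ✓
(design_review, planning): design_review before planning ✓
(load_test, compaction): load_test before compaction ✓
(load_test, onboarding): load_test before onboarding ✓
(lunch, audit): lunch before audit ✓
(lunch, compaction): lunch before compaction ✓
(lunch, load_test): lunch before load_test ✓
(lunch, onboarding): lunch before onboarding ✓
(lunch, planning): lunch before planning ✓
Count: 15.

15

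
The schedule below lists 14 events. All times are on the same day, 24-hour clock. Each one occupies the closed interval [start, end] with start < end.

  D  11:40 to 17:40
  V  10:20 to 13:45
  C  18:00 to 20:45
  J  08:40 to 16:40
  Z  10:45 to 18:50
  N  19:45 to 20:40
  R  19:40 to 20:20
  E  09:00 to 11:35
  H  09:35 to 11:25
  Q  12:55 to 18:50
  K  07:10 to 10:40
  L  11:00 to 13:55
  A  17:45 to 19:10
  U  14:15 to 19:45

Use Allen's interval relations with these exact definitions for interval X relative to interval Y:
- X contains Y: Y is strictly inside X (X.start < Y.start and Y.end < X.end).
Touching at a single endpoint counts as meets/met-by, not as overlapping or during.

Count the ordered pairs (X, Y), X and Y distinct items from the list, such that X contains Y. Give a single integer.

Checking all 182 ordered pairs for relation 'contains'; matching pairs in alphabetical order:
(C, N): C contains N ✓
(C, R): C contains R ✓
(E, H): E contains H ✓
(J, E): J contains E ✓
(J, H): J contains H ✓
(J, L): J contains L ✓
(J, V): J contains V ✓
(U, A): U contains A ✓
(Z, D): Z contains D ✓
(Z, L): Z contains L ✓
Count: 10.

10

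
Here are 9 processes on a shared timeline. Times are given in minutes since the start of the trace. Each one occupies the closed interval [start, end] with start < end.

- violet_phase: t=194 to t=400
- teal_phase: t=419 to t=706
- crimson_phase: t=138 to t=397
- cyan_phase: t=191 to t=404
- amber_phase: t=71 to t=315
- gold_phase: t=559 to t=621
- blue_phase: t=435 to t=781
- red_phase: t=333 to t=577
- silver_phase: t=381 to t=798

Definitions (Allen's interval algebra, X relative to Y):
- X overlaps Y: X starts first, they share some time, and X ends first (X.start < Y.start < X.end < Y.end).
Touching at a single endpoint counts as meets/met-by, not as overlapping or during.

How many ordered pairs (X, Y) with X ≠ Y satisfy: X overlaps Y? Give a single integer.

Checking all 72 ordered pairs for relation 'overlaps'; matching pairs in alphabetical order:
(amber_phase, crimson_phase): amber_phase overlaps crimson_phase ✓
(amber_phase, cyan_phase): amber_phase overlaps cyan_phase ✓
(amber_phase, violet_phase): amber_phase overlaps violet_phase ✓
(crimson_phase, cyan_phase): crimson_phase overlaps cyan_phase ✓
(crimson_phase, red_phase): crimson_phase overlaps red_phase ✓
(crimson_phase, silver_phase): crimson_phase overlaps silver_phase ✓
(crimson_phase, violet_phase): crimson_phase overlaps violet_phase ✓
(cyan_phase, red_phase): cyan_phase overlaps red_phase ✓
(cyan_phase, silver_phase): cyan_phase overlaps silver_phase ✓
(red_phase, blue_phase): red_phase overlaps blue_phase ✓
(red_phase, gold_phase): red_phase overlaps gold_phase ✓
(red_phase, silver_phase): red_phase overlaps silver_phase ✓
(red_phase, teal_phase): red_phase overlaps teal_phase ✓
(teal_phase, blue_phase): teal_phase overlaps blue_phase ✓
(violet_phase, red_phase): violet_phase overlaps red_phase ✓
(violet_phase, silver_phase): violet_phase overlaps silver_phase ✓
Count: 16.

16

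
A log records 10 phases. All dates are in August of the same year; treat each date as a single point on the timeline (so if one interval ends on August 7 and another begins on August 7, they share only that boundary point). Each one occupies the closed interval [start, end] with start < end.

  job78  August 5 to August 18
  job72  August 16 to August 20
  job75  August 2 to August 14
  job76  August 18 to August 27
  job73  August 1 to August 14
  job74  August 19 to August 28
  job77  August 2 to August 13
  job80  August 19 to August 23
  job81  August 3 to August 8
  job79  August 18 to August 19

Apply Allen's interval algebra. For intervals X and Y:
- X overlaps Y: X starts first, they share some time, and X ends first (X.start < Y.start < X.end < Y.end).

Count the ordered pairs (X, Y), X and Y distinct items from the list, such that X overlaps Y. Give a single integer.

Checking all 90 ordered pairs for relation 'overlaps'; matching pairs in alphabetical order:
(job72, job74): job72 overlaps job74 ✓
(job72, job76): job72 overlaps job76 ✓
(job72, job80): job72 overlaps job80 ✓
(job73, job78): job73 overlaps job78 ✓
(job75, job78): job75 overlaps job78 ✓
(job76, job74): job76 overlaps job74 ✓
(job77, job78): job77 overlaps job78 ✓
(job78, job72): job78 overlaps job72 ✓
(job81, job78): job81 overlaps job78 ✓
Count: 9.

9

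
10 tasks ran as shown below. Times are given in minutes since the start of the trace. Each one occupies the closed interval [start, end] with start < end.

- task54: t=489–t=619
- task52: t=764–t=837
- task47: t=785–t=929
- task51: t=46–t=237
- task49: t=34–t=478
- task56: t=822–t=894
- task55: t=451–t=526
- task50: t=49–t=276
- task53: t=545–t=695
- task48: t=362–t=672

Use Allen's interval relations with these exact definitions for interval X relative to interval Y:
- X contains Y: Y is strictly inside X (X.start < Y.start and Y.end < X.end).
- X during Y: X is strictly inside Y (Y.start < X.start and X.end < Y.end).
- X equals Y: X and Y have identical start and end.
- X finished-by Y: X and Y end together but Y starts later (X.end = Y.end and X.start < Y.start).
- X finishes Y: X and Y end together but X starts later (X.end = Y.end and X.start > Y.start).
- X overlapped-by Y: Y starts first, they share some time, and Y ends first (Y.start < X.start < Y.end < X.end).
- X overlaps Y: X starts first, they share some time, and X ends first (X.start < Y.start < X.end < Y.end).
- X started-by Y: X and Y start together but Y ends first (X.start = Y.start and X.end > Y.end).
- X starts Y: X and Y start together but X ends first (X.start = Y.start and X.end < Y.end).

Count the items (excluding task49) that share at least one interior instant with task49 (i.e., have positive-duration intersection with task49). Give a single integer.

Target task49 = [t=34, t=478].
task47 [t=785, t=929] → after → no.
task48 [t=362, t=672] → overlapped-by → counts.
task50 [t=49, t=276] → during → counts.
task51 [t=46, t=237] → during → counts.
task52 [t=764, t=837] → after → no.
task53 [t=545, t=695] → after → no.
task54 [t=489, t=619] → after → no.
task55 [t=451, t=526] → overlapped-by → counts.
task56 [t=822, t=894] → after → no.
Total: 4.

4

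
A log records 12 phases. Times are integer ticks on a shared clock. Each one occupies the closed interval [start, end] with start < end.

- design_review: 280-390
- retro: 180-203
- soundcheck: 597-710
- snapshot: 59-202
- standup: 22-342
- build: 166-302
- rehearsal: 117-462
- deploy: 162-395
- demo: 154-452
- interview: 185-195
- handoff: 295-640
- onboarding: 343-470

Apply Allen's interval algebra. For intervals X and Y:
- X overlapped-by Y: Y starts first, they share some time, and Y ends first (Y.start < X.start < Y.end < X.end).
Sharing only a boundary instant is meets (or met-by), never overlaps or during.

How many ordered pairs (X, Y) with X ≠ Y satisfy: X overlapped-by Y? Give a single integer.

Checking all 132 ordered pairs for relation 'overlapped-by'; matching pairs in alphabetical order:
(build, snapshot): build overlapped-by snapshot ✓
(demo, snapshot): demo overlapped-by snapshot ✓
(demo, standup): demo overlapped-by standup ✓
(deploy, snapshot): deploy overlapped-by snapshot ✓
(deploy, standup): deploy overlapped-by standup ✓
(design_review, build): design_review overlapped-by build ✓
(design_review, standup): design_review overlapped-by standup ✓
(handoff, build): handoff overlapped-by build ✓
(handoff, demo): handoff overlapped-by demo ✓
(handoff, deploy): handoff overlapped-by deploy ✓
(handoff, design_review): handoff overlapped-by design_review ✓
(handoff, rehearsal): handoff overlapped-by rehearsal ✓
(handoff, standup): handoff overlapped-by standup ✓
(onboarding, demo): onboarding overlapped-by demo ✓
(onboarding, deploy): onboarding overlapped-by deploy ✓
(onboarding, design_review): onboarding overlapped-by design_review ✓
(onboarding, rehearsal): onboarding overlapped-by rehearsal ✓
(rehearsal, snapshot): rehearsal overlapped-by snapshot ✓
(rehearsal, standup): rehearsal overlapped-by standup ✓
(retro, snapshot): retro overlapped-by snapshot ✓
(soundcheck, handoff): soundcheck overlapped-by handoff ✓
Count: 21.

21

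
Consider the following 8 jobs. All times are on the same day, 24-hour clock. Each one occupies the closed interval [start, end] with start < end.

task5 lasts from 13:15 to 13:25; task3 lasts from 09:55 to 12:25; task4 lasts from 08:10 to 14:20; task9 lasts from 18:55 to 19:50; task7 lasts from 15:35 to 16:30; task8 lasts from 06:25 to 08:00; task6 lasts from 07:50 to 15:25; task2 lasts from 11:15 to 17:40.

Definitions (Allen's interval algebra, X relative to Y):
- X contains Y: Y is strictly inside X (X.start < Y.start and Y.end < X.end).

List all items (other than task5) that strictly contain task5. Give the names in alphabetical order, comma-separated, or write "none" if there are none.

task2, task4, task6

Target task5 = [13:15, 13:25].
task2 [11:15, 17:40] → contains → yes.
task3 [09:55, 12:25] → before → no.
task4 [08:10, 14:20] → contains → yes.
task6 [07:50, 15:25] → contains → yes.
task7 [15:35, 16:30] → after → no.
task8 [06:25, 08:00] → before → no.
task9 [18:55, 19:50] → after → no.
Result: task2, task4, task6.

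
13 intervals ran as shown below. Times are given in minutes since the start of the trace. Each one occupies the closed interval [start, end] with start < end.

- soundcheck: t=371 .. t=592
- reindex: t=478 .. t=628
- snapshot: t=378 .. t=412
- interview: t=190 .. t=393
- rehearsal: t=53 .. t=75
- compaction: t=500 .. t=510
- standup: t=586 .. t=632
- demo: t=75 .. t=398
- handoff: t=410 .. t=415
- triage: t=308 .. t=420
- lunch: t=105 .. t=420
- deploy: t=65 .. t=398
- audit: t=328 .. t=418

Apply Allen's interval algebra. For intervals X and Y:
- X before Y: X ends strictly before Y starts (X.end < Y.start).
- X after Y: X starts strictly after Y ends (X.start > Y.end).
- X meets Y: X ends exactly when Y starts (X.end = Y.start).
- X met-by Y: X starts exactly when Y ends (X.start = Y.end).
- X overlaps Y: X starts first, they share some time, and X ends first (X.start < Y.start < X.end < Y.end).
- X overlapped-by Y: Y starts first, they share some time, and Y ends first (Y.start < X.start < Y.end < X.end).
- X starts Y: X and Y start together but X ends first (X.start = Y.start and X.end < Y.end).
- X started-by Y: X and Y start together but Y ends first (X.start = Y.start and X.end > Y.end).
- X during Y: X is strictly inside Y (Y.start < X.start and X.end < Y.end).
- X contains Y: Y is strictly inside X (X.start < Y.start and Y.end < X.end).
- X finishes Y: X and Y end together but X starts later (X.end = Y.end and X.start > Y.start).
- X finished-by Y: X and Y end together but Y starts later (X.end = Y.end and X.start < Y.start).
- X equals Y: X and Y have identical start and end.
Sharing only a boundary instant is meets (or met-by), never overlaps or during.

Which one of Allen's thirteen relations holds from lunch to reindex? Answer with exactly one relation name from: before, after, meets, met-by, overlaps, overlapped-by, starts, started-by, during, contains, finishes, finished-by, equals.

before

lunch = [t=105, t=420]; reindex = [t=478, t=628].
Compare endpoints: lunch.start < reindex.start, lunch.start < reindex.end, lunch.end < reindex.start, lunch.end < reindex.end.
That pattern is 'before'.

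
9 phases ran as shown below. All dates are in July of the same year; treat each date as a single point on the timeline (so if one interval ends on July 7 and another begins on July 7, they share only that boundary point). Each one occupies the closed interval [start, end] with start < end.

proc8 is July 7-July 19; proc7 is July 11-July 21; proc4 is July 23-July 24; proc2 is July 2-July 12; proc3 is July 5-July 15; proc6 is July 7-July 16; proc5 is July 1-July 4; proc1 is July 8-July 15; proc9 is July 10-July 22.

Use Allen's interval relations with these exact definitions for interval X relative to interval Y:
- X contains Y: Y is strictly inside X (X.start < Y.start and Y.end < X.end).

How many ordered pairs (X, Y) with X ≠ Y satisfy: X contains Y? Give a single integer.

Checking all 72 ordered pairs for relation 'contains'; matching pairs in alphabetical order:
(proc6, proc1): proc6 contains proc1 ✓
(proc8, proc1): proc8 contains proc1 ✓
(proc9, proc7): proc9 contains proc7 ✓
Count: 3.

3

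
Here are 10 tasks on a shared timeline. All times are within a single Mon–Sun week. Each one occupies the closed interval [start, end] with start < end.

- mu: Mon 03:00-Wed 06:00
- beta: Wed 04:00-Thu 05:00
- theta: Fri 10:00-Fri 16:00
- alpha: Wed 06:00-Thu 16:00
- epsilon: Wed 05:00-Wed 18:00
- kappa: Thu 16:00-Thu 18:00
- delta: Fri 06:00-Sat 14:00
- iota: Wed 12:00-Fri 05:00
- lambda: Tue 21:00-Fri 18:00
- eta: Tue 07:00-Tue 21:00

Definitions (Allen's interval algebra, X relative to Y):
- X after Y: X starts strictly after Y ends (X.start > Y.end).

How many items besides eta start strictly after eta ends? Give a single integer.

Target eta = [Tue 07:00, Tue 21:00].
alpha [Wed 06:00, Thu 16:00] → after → counts.
beta [Wed 04:00, Thu 05:00] → after → counts.
delta [Fri 06:00, Sat 14:00] → after → counts.
epsilon [Wed 05:00, Wed 18:00] → after → counts.
iota [Wed 12:00, Fri 05:00] → after → counts.
kappa [Thu 16:00, Thu 18:00] → after → counts.
lambda [Tue 21:00, Fri 18:00] → met-by → no.
mu [Mon 03:00, Wed 06:00] → contains → no.
theta [Fri 10:00, Fri 16:00] → after → counts.
Total: 7.

7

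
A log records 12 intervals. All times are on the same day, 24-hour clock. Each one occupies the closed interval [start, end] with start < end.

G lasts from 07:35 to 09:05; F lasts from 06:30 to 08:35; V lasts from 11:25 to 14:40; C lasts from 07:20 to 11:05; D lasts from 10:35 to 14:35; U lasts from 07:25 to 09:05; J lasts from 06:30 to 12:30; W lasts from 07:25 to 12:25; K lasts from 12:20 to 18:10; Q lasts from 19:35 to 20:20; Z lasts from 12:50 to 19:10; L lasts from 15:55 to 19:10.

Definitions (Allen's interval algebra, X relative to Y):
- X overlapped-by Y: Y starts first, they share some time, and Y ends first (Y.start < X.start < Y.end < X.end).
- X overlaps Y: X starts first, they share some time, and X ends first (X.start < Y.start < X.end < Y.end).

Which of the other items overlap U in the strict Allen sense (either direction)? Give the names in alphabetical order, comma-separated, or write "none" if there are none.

Target U = [07:25, 09:05].
C [07:20, 11:05] → contains → no.
D [10:35, 14:35] → after → no.
F [06:30, 08:35] → overlaps → yes.
G [07:35, 09:05] → finishes → no.
J [06:30, 12:30] → contains → no.
K [12:20, 18:10] → after → no.
L [15:55, 19:10] → after → no.
Q [19:35, 20:20] → after → no.
V [11:25, 14:40] → after → no.
W [07:25, 12:25] → started-by → no.
Z [12:50, 19:10] → after → no.
Result: F.

F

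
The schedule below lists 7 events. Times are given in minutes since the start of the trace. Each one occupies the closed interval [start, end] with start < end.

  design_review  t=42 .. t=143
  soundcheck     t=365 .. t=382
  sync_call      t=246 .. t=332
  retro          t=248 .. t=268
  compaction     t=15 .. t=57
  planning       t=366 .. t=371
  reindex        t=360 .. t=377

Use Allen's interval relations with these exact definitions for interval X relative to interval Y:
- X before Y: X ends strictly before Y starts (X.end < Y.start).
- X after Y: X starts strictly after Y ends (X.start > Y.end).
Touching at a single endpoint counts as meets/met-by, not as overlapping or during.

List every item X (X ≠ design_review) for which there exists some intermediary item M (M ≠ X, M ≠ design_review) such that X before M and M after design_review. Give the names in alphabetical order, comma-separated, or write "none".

compaction, retro, sync_call

Target design_review = [t=42, t=143].
Intermediaries M with M after design_review: planning, reindex, retro, soundcheck, sync_call.
Via planning — items with X before planning: compaction, retro, sync_call.
Via reindex — items with X before reindex: compaction, retro, sync_call.
Via retro — items with X before retro: compaction.
Via soundcheck — items with X before soundcheck: compaction, retro, sync_call.
Via sync_call — items with X before sync_call: compaction.
Union: compaction, retro, sync_call.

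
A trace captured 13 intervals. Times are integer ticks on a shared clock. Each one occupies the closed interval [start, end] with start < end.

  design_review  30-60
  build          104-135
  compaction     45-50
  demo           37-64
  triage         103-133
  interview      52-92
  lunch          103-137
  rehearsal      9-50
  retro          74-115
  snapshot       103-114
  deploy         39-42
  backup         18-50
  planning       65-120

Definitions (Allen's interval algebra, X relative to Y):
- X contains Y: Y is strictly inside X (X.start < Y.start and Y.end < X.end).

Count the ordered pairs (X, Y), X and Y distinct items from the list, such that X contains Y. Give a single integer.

10

Checking all 156 ordered pairs for relation 'contains'; matching pairs in alphabetical order:
(backup, deploy): backup contains deploy ✓
(demo, compaction): demo contains compaction ✓
(demo, deploy): demo contains deploy ✓
(design_review, compaction): design_review contains compaction ✓
(design_review, deploy): design_review contains deploy ✓
(lunch, build): lunch contains build ✓
(planning, retro): planning contains retro ✓
(planning, snapshot): planning contains snapshot ✓
(rehearsal, deploy): rehearsal contains deploy ✓
(retro, snapshot): retro contains snapshot ✓
Count: 10.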